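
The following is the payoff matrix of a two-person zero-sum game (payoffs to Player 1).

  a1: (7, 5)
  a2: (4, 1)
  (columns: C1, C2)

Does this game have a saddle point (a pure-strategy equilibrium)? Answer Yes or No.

Yes

Row minima: a1 → 5, a2 → 1; maximin = 5.
Column maxima: C1 → 7, C2 → 5; minimax = 5.
maximin = minimax = 5, so a saddle point exists.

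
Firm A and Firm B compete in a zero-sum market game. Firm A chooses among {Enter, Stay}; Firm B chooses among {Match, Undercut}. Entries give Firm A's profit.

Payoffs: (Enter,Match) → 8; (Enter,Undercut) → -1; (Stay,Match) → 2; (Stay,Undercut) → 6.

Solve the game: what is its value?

Row minima: Enter → -1, Stay → 2; maximin = 2.
Column maxima: Match → 8, Undercut → 6; minimax = 6.
2 ≠ 6, so there is no saddle point; optimal play is mixed.
Let Firm A play Enter with probability p. Expected payoff against Match: 8p + 2(1−p) = 6p + 2; against Undercut: (-1)p + 6(1−p) = −7p + 6.
Setting these equal: 6p + 2 = −7p + 6 ⇒ 13p = 4 ⇒ p = 4/13, and the value is (6)·(4/13) + 2 = 50/13.
For Firm B: with q = P(Match), equating Enter's and Stay's payoffs gives 9q − 1 = −4q + 6 ⇒ q = 7/13.

50/13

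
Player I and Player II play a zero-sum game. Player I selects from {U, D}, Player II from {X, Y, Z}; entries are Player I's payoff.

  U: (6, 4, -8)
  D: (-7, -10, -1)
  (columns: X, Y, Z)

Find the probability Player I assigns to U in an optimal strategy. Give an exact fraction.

Row minima: U → -8, D → -10; maximin = -8.
Column maxima: X → 6, Y → 4, Z → -1; minimax = -1.
-8 ≠ -1, so there is no saddle point; optimal play is mixed.
X is strictly dominated by Y (it gives Player I strictly more in every row), so Player II never plays it.
On the remaining 2×2 (U, D vs Y, Z):
Let Player I play U with probability p. Expected payoff against Y: 4p + (-10)(1−p) = 14p − 10; against Z: (-8)p + (-1)(1−p) = −7p − 1.
Setting these equal: 14p − 10 = −7p − 1 ⇒ 21p = 9 ⇒ p = 3/7, and the value is (14)·(3/7) − 10 = -4.
For Player II: with q = P(Y), equating U's and D's payoffs gives 12q − 8 = −9q − 1 ⇒ q = 1/3.

3/7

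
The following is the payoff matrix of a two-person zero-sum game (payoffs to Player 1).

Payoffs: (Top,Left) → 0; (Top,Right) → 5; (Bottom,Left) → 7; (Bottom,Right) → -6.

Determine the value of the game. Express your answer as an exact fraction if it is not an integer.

Row minima: Top → 0, Bottom → -6; maximin = 0.
Column maxima: Left → 7, Right → 5; minimax = 5.
0 ≠ 5, so there is no saddle point; optimal play is mixed.
Let Player 1 play Top with probability p. Expected payoff against Left: 0p + 7(1−p) = −7p + 7; against Right: 5p + (-6)(1−p) = 11p − 6.
Setting these equal: −7p + 7 = 11p − 6 ⇒ −18p = -13 ⇒ p = 13/18, and the value is (-7)·(13/18) + 7 = 35/18.
For Player 2: with q = P(Left), equating Top's and Bottom's payoffs gives −5q + 5 = 13q − 6 ⇒ q = 11/18.

35/18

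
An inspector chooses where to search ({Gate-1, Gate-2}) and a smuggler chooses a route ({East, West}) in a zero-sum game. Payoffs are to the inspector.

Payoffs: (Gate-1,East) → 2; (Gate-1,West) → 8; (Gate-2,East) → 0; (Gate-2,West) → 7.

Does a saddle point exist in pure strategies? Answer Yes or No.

Yes

Row minima: Gate-1 → 2, Gate-2 → 0; maximin = 2.
Column maxima: East → 2, West → 8; minimax = 2.
maximin = minimax = 2, so a saddle point exists.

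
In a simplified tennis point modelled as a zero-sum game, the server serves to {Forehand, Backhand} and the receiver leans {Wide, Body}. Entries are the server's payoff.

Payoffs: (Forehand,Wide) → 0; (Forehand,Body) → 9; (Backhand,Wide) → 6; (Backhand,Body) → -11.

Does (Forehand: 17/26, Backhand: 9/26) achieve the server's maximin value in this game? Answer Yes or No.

Against Wide this mix gives (17/26)·0 + (9/26)·6 = 27/13.
Against Body this mix gives (17/26)·9 + (9/26)·(-11) = 27/13.
All of the receiver's active replies (Wide, Body) yield 27/13, and no column does worse for the server. The mix makes the receiver indifferent and guarantees 27/13, so it is optimal.

Yes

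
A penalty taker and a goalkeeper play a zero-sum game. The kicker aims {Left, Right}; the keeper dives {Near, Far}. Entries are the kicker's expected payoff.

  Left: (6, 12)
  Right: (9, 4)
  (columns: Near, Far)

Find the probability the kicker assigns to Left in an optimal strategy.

5/11

Row minima: Left → 6, Right → 4; maximin = 6.
Column maxima: Near → 9, Far → 12; minimax = 9.
6 ≠ 9, so there is no saddle point; optimal play is mixed.
Let the kicker play Left with probability p. Expected payoff against Near: 6p + 9(1−p) = −3p + 9; against Far: 12p + 4(1−p) = 8p + 4.
Setting these equal: −3p + 9 = 8p + 4 ⇒ −11p = -5 ⇒ p = 5/11, and the value is (-3)·(5/11) + 9 = 84/11.
For the keeper: with q = P(Near), equating Left's and Right's payoffs gives −6q + 12 = 5q + 4 ⇒ q = 8/11.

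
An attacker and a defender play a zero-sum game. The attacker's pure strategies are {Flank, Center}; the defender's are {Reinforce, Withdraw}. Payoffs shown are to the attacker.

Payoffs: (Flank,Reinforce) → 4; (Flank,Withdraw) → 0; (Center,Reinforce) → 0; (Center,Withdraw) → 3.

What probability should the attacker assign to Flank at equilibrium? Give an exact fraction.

Row minima: Flank → 0, Center → 0; maximin = 0.
Column maxima: Reinforce → 4, Withdraw → 3; minimax = 3.
0 ≠ 3, so there is no saddle point; optimal play is mixed.
Let the attacker play Flank with probability p. Expected payoff against Reinforce: 4p + 0(1−p) = 4p; against Withdraw: 0p + 3(1−p) = −3p + 3.
Setting these equal: 4p = −3p + 3 ⇒ 7p = 3 ⇒ p = 3/7, and the value is (4)·(3/7) = 12/7.
For the defender: with q = P(Reinforce), equating Flank's and Center's payoffs gives 4q = −3q + 3 ⇒ q = 3/7.

3/7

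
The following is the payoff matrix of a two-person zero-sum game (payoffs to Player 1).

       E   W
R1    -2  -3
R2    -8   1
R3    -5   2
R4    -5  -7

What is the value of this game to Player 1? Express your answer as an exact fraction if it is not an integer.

Row minima: R1 → -3, R2 → -8, R3 → -5, R4 → -7; maximin = -3.
Column maxima: E → -2, W → 2; minimax = -2.
-3 ≠ -2, so there is no saddle point; optimal play is mixed.
R2 is strictly dominated by R3, so Player 1 never plays it.
R4 is strictly dominated by R1, so Player 1 never plays it.
On the remaining 2×2 (R1, R3 vs E, W):
Let Player 1 play R1 with probability p. Expected payoff against E: (-2)p + (-5)(1−p) = 3p − 5; against W: (-3)p + 2(1−p) = −5p + 2.
Setting these equal: 3p − 5 = −5p + 2 ⇒ 8p = 7 ⇒ p = 7/8, and the value is (3)·(7/8) − 5 = -19/8.
For Player 2: with q = P(E), equating R1's and R3's payoffs gives q − 3 = −7q + 2 ⇒ q = 5/8.

-19/8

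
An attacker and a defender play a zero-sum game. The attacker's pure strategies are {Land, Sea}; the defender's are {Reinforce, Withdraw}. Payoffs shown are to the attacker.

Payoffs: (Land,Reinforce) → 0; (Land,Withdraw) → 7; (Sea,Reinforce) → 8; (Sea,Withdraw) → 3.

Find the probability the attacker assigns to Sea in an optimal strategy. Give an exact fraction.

7/12

Row minima: Land → 0, Sea → 3; maximin = 3.
Column maxima: Reinforce → 8, Withdraw → 7; minimax = 7.
3 ≠ 7, so there is no saddle point; optimal play is mixed.
Let the attacker play Land with probability p. Expected payoff against Reinforce: 0p + 8(1−p) = −8p + 8; against Withdraw: 7p + 3(1−p) = 4p + 3.
Setting these equal: −8p + 8 = 4p + 3 ⇒ −12p = -5 ⇒ p = 5/12, and the value is (-8)·(5/12) + 8 = 14/3.
For the defender: with q = P(Reinforce), equating Land's and Sea's payoffs gives −7q + 7 = 5q + 3 ⇒ q = 1/3.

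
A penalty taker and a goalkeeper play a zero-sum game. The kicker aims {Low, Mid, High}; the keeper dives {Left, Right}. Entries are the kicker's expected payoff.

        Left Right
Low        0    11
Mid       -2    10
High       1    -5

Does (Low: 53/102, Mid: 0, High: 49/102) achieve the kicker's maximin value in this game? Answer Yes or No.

Against Left this mix gives (53/102)·0 + (49/102)·1 = 49/102.
Against Right this mix gives (53/102)·11 + (49/102)·(-5) = 169/51.
The keeper will play Left, holding the kicker to 49/102. Shifting weight toward the row that does better against Left would raise this floor (the equalizing mix achieves 11/17 against both Left and Right), so the proposed strategy is not optimal.

No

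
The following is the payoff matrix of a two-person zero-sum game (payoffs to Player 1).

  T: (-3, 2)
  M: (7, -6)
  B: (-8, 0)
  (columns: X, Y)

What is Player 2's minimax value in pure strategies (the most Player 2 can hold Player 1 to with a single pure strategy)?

Column maxima: X → 7, Y → 2.
The smallest of these is 2.

2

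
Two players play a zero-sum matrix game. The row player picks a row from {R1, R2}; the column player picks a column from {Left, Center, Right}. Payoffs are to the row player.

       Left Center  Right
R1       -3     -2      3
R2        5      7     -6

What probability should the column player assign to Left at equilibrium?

9/17

Row minima: R1 → -3, R2 → -6; maximin = -3.
Column maxima: Left → 5, Center → 7, Right → 3; minimax = 3.
-3 ≠ 3, so there is no saddle point; optimal play is mixed.
Center is strictly dominated by Left (it gives the row player strictly more in every row), so the column player never plays it.
On the remaining 2×2 (R1, R2 vs Left, Right):
Let the row player play R1 with probability p. Expected payoff against Left: (-3)p + 5(1−p) = −8p + 5; against Right: 3p + (-6)(1−p) = 9p − 6.
Setting these equal: −8p + 5 = 9p − 6 ⇒ −17p = -11 ⇒ p = 11/17, and the value is (-8)·(11/17) + 5 = -3/17.
For the column player: with q = P(Left), equating R1's and R2's payoffs gives −6q + 3 = 11q − 6 ⇒ q = 9/17.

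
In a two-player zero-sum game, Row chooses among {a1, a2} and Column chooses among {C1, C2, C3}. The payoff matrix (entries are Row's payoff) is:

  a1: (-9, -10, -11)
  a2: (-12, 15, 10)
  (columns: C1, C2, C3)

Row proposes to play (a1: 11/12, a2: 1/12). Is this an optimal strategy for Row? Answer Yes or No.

Yes

Against C1 this mix gives (11/12)·(-9) + (1/12)·(-12) = -37/4.
Against C2 this mix gives (11/12)·(-10) + (1/12)·15 = -95/12.
Against C3 this mix gives (11/12)·(-11) + (1/12)·10 = -37/4.
All of Column's active replies (C1, C3) yield -37/4, and no column does worse for Row. The mix makes Column indifferent and guarantees -37/4, so it is optimal.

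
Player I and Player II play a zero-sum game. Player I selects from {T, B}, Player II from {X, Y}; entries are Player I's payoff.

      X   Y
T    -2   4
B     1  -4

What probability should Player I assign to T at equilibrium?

5/11

Row minima: T → -2, B → -4; maximin = -2.
Column maxima: X → 1, Y → 4; minimax = 1.
-2 ≠ 1, so there is no saddle point; optimal play is mixed.
Let Player I play T with probability p. Expected payoff against X: (-2)p + 1(1−p) = −3p + 1; against Y: 4p + (-4)(1−p) = 8p − 4.
Setting these equal: −3p + 1 = 8p − 4 ⇒ −11p = -5 ⇒ p = 5/11, and the value is (-3)·(5/11) + 1 = -4/11.
For Player II: with q = P(X), equating T's and B's payoffs gives −6q + 4 = 5q − 4 ⇒ q = 8/11.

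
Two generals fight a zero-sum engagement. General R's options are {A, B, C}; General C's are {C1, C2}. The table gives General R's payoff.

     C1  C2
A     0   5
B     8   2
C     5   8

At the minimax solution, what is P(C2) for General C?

Row minima: A → 0, B → 2, C → 5; maximin = 5.
Column maxima: C1 → 8, C2 → 8; minimax = 8.
5 ≠ 8, so there is no saddle point; optimal play is mixed.
A is strictly dominated by C, so General R never plays it.
On the remaining 2×2 (B, C vs C1, C2):
Let General R play B with probability p. Expected payoff against C1: 8p + 5(1−p) = 3p + 5; against C2: 2p + 8(1−p) = −6p + 8.
Setting these equal: 3p + 5 = −6p + 8 ⇒ 9p = 3 ⇒ p = 1/3, and the value is (3)·(1/3) + 5 = 6.
For General C: with q = P(C1), equating B's and C's payoffs gives 6q + 2 = −3q + 8 ⇒ q = 2/3.

1/3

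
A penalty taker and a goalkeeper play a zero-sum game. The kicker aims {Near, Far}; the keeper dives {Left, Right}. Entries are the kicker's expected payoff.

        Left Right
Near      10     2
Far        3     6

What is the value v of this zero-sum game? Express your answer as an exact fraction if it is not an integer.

54/11

Row minima: Near → 2, Far → 3; maximin = 3.
Column maxima: Left → 10, Right → 6; minimax = 6.
3 ≠ 6, so there is no saddle point; optimal play is mixed.
Let the kicker play Near with probability p. Expected payoff against Left: 10p + 3(1−p) = 7p + 3; against Right: 2p + 6(1−p) = −4p + 6.
Setting these equal: 7p + 3 = −4p + 6 ⇒ 11p = 3 ⇒ p = 3/11, and the value is (7)·(3/11) + 3 = 54/11.
For the keeper: with q = P(Left), equating Near's and Far's payoffs gives 8q + 2 = −3q + 6 ⇒ q = 4/11.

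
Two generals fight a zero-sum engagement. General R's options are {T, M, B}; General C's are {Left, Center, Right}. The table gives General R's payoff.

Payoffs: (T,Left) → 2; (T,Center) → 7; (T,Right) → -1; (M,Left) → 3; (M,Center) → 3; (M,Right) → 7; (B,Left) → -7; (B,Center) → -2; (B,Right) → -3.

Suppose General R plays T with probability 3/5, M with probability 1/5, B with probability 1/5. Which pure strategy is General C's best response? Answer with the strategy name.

If General C plays Left, General R's expected payoff is (3/5)·2 + (1/5)·3 + (1/5)·(-7) = 2/5.
If General C plays Center, General R's expected payoff is (3/5)·7 + (1/5)·3 + (1/5)·(-2) = 22/5.
If General C plays Right, General R's expected payoff is (3/5)·(-1) + (1/5)·7 + (1/5)·(-3) = 1/5.
General C minimizes General R's payoff; the smallest is 1/5, so the best response is Right.

Right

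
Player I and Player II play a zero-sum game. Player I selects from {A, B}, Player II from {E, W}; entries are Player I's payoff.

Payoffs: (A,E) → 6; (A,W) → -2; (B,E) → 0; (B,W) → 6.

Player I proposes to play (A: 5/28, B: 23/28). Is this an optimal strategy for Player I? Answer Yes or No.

Against E this mix gives (5/28)·6 + (23/28)·0 = 15/14.
Against W this mix gives (5/28)·(-2) + (23/28)·6 = 32/7.
Player II will play E, holding Player I to 15/14. Shifting weight toward the row that does better against E would raise this floor (the equalizing mix achieves 18/7 against both E and W), so the proposed strategy is not optimal.

No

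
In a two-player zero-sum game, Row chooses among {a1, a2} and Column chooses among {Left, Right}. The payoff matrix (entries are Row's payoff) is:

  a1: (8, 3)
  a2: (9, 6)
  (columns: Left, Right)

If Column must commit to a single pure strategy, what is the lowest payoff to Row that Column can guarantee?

6

Column maxima: Left → 9, Right → 6.
The smallest of these is 6.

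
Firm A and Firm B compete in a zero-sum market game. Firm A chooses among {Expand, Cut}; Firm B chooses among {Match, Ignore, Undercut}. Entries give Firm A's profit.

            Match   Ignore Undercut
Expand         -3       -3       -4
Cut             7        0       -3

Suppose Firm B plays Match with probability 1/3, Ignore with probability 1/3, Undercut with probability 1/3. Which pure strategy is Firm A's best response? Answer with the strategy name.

Expected payoff of Expand: (1/3)·(-3) + (1/3)·(-3) + (1/3)·(-4) = -10/3.
Expected payoff of Cut: (1/3)·7 + (1/3)·0 + (1/3)·(-3) = 4/3.
The largest is 4/3, so Firm A's best response is Cut.

Cut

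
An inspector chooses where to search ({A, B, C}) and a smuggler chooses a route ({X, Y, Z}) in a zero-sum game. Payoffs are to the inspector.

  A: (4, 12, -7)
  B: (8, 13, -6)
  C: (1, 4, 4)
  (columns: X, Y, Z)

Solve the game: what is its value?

Row minima: A → -7, B → -6, C → 1; maximin = 1.
Column maxima: X → 8, Y → 13, Z → 4; minimax = 4.
1 ≠ 4, so there is no saddle point; optimal play is mixed.
A is strictly dominated by B, so the inspector never plays it.
Y is strictly dominated by X (it gives the inspector strictly more in every row), so the smuggler never plays it.
On the remaining 2×2 (B, C vs X, Z):
Let the inspector play B with probability p. Expected payoff against X: 8p + 1(1−p) = 7p + 1; against Z: (-6)p + 4(1−p) = −10p + 4.
Setting these equal: 7p + 1 = −10p + 4 ⇒ 17p = 3 ⇒ p = 3/17, and the value is (7)·(3/17) + 1 = 38/17.
For the smuggler: with q = P(X), equating B's and C's payoffs gives 14q − 6 = −3q + 4 ⇒ q = 10/17.

38/17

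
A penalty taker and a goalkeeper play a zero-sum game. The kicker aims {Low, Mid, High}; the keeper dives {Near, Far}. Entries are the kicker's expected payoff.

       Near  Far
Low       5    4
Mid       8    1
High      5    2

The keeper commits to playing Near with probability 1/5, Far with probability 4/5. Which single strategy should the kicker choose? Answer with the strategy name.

Low

Expected payoff of Low: (1/5)·5 + (4/5)·4 = 21/5.
Expected payoff of Mid: (1/5)·8 + (4/5)·1 = 12/5.
Expected payoff of High: (1/5)·5 + (4/5)·2 = 13/5.
The largest is 21/5, so the kicker's best response is Low.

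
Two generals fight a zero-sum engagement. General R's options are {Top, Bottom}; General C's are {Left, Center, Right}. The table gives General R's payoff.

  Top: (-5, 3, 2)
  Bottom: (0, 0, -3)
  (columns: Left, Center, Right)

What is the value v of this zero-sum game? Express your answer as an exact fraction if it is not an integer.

Row minima: Top → -5, Bottom → -3; maximin = -3.
Column maxima: Left → 0, Center → 3, Right → 2; minimax = 0.
-3 ≠ 0, so there is no saddle point; optimal play is mixed.
Center is strictly dominated by Right (it gives General R strictly more in every row), so General C never plays it.
On the remaining 2×2 (Top, Bottom vs Left, Right):
Let General R play Top with probability p. Expected payoff against Left: (-5)p + 0(1−p) = −5p; against Right: 2p + (-3)(1−p) = 5p − 3.
Setting these equal: −5p = 5p − 3 ⇒ −10p = -3 ⇒ p = 3/10, and the value is (-5)·(3/10) = -3/2.
For General C: with q = P(Left), equating Top's and Bottom's payoffs gives −7q + 2 = 3q − 3 ⇒ q = 1/2.

-3/2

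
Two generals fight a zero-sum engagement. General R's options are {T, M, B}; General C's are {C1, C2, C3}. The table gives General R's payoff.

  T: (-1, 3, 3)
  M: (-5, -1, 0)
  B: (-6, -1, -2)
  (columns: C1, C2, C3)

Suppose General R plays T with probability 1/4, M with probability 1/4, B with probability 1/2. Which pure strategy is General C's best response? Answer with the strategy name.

If General C plays C1, General R's expected payoff is (1/4)·(-1) + (1/4)·(-5) + (1/2)·(-6) = -9/2.
If General C plays C2, General R's expected payoff is (1/4)·3 + (1/4)·(-1) + (1/2)·(-1) = 0.
If General C plays C3, General R's expected payoff is (1/4)·3 + (1/4)·0 + (1/2)·(-2) = -1/4.
General C minimizes General R's payoff; the smallest is -9/2, so the best response is C1.

C1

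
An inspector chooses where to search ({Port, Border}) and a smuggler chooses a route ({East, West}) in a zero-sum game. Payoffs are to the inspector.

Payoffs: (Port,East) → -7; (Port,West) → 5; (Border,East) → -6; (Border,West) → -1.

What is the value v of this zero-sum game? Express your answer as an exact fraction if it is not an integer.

Row minima: Port → -7, Border → -6; maximin = -6.
Column maxima: East → -6, West → 5; minimax = -6.
Since maximin = minimax = -6, there is a saddle point and the value is -6.

-6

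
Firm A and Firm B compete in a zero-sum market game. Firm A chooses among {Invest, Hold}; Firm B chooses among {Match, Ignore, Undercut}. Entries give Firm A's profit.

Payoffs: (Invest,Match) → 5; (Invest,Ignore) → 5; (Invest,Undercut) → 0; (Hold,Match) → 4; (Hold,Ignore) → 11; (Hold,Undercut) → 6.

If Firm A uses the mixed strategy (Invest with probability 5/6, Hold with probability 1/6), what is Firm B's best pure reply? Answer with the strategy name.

Undercut

If Firm B plays Match, Firm A's expected payoff is (5/6)·5 + (1/6)·4 = 29/6.
If Firm B plays Ignore, Firm A's expected payoff is (5/6)·5 + (1/6)·11 = 6.
If Firm B plays Undercut, Firm A's expected payoff is (5/6)·0 + (1/6)·6 = 1.
Firm B minimizes Firm A's payoff; the smallest is 1, so the best response is Undercut.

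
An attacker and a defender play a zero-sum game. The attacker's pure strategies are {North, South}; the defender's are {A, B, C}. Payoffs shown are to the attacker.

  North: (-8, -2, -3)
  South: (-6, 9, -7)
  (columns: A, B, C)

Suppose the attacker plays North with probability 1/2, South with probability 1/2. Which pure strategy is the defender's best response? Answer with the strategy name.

A

If the defender plays A, the attacker's expected payoff is (1/2)·(-8) + (1/2)·(-6) = -7.
If the defender plays B, the attacker's expected payoff is (1/2)·(-2) + (1/2)·9 = 7/2.
If the defender plays C, the attacker's expected payoff is (1/2)·(-3) + (1/2)·(-7) = -5.
The defender minimizes the attacker's payoff; the smallest is -7, so the best response is A.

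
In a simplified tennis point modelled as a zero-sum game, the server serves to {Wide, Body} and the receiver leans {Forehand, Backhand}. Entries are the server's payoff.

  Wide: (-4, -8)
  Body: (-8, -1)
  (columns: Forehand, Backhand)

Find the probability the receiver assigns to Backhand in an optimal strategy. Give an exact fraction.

4/11

Row minima: Wide → -8, Body → -8; maximin = -8.
Column maxima: Forehand → -4, Backhand → -1; minimax = -4.
-8 ≠ -4, so there is no saddle point; optimal play is mixed.
Let the server play Wide with probability p. Expected payoff against Forehand: (-4)p + (-8)(1−p) = 4p − 8; against Backhand: (-8)p + (-1)(1−p) = −7p − 1.
Setting these equal: 4p − 8 = −7p − 1 ⇒ 11p = 7 ⇒ p = 7/11, and the value is (4)·(7/11) − 8 = -60/11.
For the receiver: with q = P(Forehand), equating Wide's and Body's payoffs gives 4q − 8 = −7q − 1 ⇒ q = 7/11.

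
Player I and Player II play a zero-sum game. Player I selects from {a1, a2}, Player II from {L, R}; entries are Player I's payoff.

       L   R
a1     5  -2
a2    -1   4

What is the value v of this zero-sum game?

Row minima: a1 → -2, a2 → -1; maximin = -1.
Column maxima: L → 5, R → 4; minimax = 4.
-1 ≠ 4, so there is no saddle point; optimal play is mixed.
Let Player I play a1 with probability p. Expected payoff against L: 5p + (-1)(1−p) = 6p − 1; against R: (-2)p + 4(1−p) = −6p + 4.
Setting these equal: 6p − 1 = −6p + 4 ⇒ 12p = 5 ⇒ p = 5/12, and the value is (6)·(5/12) − 1 = 3/2.
For Player II: with q = P(L), equating a1's and a2's payoffs gives 7q − 2 = −5q + 4 ⇒ q = 1/2.

3/2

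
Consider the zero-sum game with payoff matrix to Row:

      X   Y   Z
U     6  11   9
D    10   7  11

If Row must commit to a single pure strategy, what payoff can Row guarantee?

Row minima: U → 6, D → 7.
The best of these is 7.

7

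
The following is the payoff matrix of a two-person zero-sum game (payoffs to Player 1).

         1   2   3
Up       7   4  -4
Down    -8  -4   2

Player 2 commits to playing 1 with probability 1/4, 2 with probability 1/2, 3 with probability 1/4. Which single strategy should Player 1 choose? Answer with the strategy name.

Expected payoff of Up: (1/4)·7 + (1/2)·4 + (1/4)·(-4) = 11/4.
Expected payoff of Down: (1/4)·(-8) + (1/2)·(-4) + (1/4)·2 = -7/2.
The largest is 11/4, so Player 1's best response is Up.

Up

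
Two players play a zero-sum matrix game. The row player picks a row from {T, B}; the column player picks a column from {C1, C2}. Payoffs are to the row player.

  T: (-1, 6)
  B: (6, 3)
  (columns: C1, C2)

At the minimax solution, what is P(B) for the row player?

7/10

Row minima: T → -1, B → 3; maximin = 3.
Column maxima: C1 → 6, C2 → 6; minimax = 6.
3 ≠ 6, so there is no saddle point; optimal play is mixed.
Let the row player play T with probability p. Expected payoff against C1: (-1)p + 6(1−p) = −7p + 6; against C2: 6p + 3(1−p) = 3p + 3.
Setting these equal: −7p + 6 = 3p + 3 ⇒ −10p = -3 ⇒ p = 3/10, and the value is (-7)·(3/10) + 6 = 39/10.
For the column player: with q = P(C1), equating T's and B's payoffs gives −7q + 6 = 3q + 3 ⇒ q = 3/10.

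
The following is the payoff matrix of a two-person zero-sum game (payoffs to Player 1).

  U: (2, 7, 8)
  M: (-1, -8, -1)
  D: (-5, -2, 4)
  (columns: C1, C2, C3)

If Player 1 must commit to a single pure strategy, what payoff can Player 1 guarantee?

Row minima: U → 2, M → -8, D → -5.
The best of these is 2.

2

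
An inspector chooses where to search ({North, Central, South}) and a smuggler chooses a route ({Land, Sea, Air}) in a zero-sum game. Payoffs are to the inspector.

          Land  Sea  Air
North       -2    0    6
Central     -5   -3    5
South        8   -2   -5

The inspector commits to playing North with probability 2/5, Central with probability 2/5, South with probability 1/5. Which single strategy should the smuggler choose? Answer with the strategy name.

If the smuggler plays Land, the inspector's expected payoff is (2/5)·(-2) + (2/5)·(-5) + (1/5)·8 = -6/5.
If the smuggler plays Sea, the inspector's expected payoff is (2/5)·0 + (2/5)·(-3) + (1/5)·(-2) = -8/5.
If the smuggler plays Air, the inspector's expected payoff is (2/5)·6 + (2/5)·5 + (1/5)·(-5) = 17/5.
The smuggler minimizes the inspector's payoff; the smallest is -8/5, so the best response is Sea.

Sea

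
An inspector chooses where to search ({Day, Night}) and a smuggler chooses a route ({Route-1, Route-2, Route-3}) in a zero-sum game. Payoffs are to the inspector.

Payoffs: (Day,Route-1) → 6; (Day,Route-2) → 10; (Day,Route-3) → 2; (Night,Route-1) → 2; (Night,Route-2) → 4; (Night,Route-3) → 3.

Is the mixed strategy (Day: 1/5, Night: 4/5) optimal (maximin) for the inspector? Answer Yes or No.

Against Route-1 this mix gives (1/5)·6 + (4/5)·2 = 14/5.
Against Route-2 this mix gives (1/5)·10 + (4/5)·4 = 26/5.
Against Route-3 this mix gives (1/5)·2 + (4/5)·3 = 14/5.
All of the smuggler's active replies (Route-1, Route-3) yield 14/5, and no column does worse for the inspector. The mix makes the smuggler indifferent and guarantees 14/5, so it is optimal.

Yes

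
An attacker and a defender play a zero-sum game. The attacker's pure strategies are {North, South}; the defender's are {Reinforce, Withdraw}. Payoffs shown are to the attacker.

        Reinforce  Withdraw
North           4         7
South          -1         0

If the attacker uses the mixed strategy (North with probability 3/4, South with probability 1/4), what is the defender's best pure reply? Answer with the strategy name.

If the defender plays Reinforce, the attacker's expected payoff is (3/4)·4 + (1/4)·(-1) = 11/4.
If the defender plays Withdraw, the attacker's expected payoff is (3/4)·7 + (1/4)·0 = 21/4.
The defender minimizes the attacker's payoff; the smallest is 11/4, so the best response is Reinforce.

Reinforce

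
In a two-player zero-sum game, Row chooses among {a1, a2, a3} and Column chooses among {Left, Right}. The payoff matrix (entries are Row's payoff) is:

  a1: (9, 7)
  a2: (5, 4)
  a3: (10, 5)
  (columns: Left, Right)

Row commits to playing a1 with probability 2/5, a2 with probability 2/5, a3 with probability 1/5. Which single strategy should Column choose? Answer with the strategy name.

Right

If Column plays Left, Row's expected payoff is (2/5)·9 + (2/5)·5 + (1/5)·10 = 38/5.
If Column plays Right, Row's expected payoff is (2/5)·7 + (2/5)·4 + (1/5)·5 = 27/5.
Column minimizes Row's payoff; the smallest is 27/5, so the best response is Right.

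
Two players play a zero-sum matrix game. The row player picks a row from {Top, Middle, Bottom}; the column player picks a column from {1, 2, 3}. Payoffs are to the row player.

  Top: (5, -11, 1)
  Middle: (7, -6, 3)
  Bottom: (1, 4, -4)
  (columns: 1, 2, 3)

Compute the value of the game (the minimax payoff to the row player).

Row minima: Top → -11, Middle → -6, Bottom → -4; maximin = -4.
Column maxima: 1 → 7, 2 → 4, 3 → 3; minimax = 3.
-4 ≠ 3, so there is no saddle point; optimal play is mixed.
Top is strictly dominated by Middle, so the row player never plays it.
1 is strictly dominated by 3 (it gives the row player strictly more in every row), so the column player never plays it.
On the remaining 2×2 (Middle, Bottom vs 2, 3):
Let the row player play Middle with probability p. Expected payoff against 2: (-6)p + 4(1−p) = −10p + 4; against 3: 3p + (-4)(1−p) = 7p − 4.
Setting these equal: −10p + 4 = 7p − 4 ⇒ −17p = -8 ⇒ p = 8/17, and the value is (-10)·(8/17) + 4 = -12/17.
For the column player: with q = P(2), equating Middle's and Bottom's payoffs gives −9q + 3 = 8q − 4 ⇒ q = 7/17.

-12/17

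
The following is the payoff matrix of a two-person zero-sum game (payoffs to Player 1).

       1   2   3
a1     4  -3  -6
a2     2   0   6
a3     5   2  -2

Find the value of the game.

Row minima: a1 → -6, a2 → 0, a3 → -2; maximin = 0.
Column maxima: 1 → 5, 2 → 2, 3 → 6; minimax = 2.
0 ≠ 2, so there is no saddle point; optimal play is mixed.
a1 is strictly dominated by a3, so Player 1 never plays it.
1 is strictly dominated by 2 (it gives Player 1 strictly more in every row), so Player 2 never plays it.
On the remaining 2×2 (a2, a3 vs 2, 3):
Let Player 1 play a2 with probability p. Expected payoff against 2: 0p + 2(1−p) = −2p + 2; against 3: 6p + (-2)(1−p) = 8p − 2.
Setting these equal: −2p + 2 = 8p − 2 ⇒ −10p = -4 ⇒ p = 2/5, and the value is (-2)·(2/5) + 2 = 6/5.
For Player 2: with q = P(2), equating a2's and a3's payoffs gives −6q + 6 = 4q − 2 ⇒ q = 4/5.

6/5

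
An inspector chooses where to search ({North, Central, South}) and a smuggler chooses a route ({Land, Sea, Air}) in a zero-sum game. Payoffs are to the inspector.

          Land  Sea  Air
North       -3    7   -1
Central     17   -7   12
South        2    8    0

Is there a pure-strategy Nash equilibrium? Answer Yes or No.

Row minima: North → -3, Central → -7, South → 0; maximin = 0.
Column maxima: Land → 17, Sea → 8, Air → 12; minimax = 8.
0 ≠ 8, so no pure-strategy equilibrium exists.

No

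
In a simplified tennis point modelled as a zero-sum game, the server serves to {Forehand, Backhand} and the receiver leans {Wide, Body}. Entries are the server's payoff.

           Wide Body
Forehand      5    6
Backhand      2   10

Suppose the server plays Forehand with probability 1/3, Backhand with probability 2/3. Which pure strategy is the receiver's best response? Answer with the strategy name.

Wide

If the receiver plays Wide, the server's expected payoff is (1/3)·5 + (2/3)·2 = 3.
If the receiver plays Body, the server's expected payoff is (1/3)·6 + (2/3)·10 = 26/3.
The receiver minimizes the server's payoff; the smallest is 3, so the best response is Wide.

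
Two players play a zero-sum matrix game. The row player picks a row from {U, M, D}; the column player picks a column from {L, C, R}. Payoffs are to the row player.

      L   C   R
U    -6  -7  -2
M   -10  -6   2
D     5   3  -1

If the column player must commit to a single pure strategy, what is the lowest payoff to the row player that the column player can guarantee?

2

Column maxima: L → 5, C → 3, R → 2.
The smallest of these is 2.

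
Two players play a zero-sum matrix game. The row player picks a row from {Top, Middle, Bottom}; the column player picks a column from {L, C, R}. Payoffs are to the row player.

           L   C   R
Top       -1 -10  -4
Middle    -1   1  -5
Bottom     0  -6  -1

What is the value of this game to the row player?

-31/11

Row minima: Top → -10, Middle → -5, Bottom → -6; maximin = -5.
Column maxima: L → 0, C → 1, R → -1; minimax = -1.
-5 ≠ -1, so there is no saddle point; optimal play is mixed.
Top is strictly dominated by Bottom, so the row player never plays it.
L is strictly dominated by R (it gives the row player strictly more in every row), so the column player never plays it.
On the remaining 2×2 (Middle, Bottom vs C, R):
Let the row player play Middle with probability p. Expected payoff against C: 1p + (-6)(1−p) = 7p − 6; against R: (-5)p + (-1)(1−p) = −4p − 1.
Setting these equal: 7p − 6 = −4p − 1 ⇒ 11p = 5 ⇒ p = 5/11, and the value is (7)·(5/11) − 6 = -31/11.
For the column player: with q = P(C), equating Middle's and Bottom's payoffs gives 6q − 5 = −5q − 1 ⇒ q = 4/11.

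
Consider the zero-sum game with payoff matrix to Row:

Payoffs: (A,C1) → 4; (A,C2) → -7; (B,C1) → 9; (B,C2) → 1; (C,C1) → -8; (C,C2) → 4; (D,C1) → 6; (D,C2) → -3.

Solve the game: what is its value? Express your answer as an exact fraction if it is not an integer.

11/5

Row minima: A → -7, B → 1, C → -8, D → -3; maximin = 1.
Column maxima: C1 → 9, C2 → 4; minimax = 4.
1 ≠ 4, so there is no saddle point; optimal play is mixed.
A is strictly dominated by B, so Row never plays it.
D is strictly dominated by B, so Row never plays it.
On the remaining 2×2 (B, C vs C1, C2):
Let Row play B with probability p. Expected payoff against C1: 9p + (-8)(1−p) = 17p − 8; against C2: 1p + 4(1−p) = −3p + 4.
Setting these equal: 17p − 8 = −3p + 4 ⇒ 20p = 12 ⇒ p = 3/5, and the value is (17)·(3/5) − 8 = 11/5.
For Column: with q = P(C1), equating B's and C's payoffs gives 8q + 1 = −12q + 4 ⇒ q = 3/20.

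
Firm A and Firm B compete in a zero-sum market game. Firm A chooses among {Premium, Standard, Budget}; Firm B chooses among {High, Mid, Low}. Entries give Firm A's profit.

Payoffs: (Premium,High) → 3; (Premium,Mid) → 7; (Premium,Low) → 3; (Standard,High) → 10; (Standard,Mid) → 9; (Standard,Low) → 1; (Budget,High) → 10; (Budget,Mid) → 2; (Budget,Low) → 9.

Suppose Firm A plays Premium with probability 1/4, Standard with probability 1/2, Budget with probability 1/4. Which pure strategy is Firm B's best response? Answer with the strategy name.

Low

If Firm B plays High, Firm A's expected payoff is (1/4)·3 + (1/2)·10 + (1/4)·10 = 33/4.
If Firm B plays Mid, Firm A's expected payoff is (1/4)·7 + (1/2)·9 + (1/4)·2 = 27/4.
If Firm B plays Low, Firm A's expected payoff is (1/4)·3 + (1/2)·1 + (1/4)·9 = 7/2.
Firm B minimizes Firm A's payoff; the smallest is 7/2, so the best response is Low.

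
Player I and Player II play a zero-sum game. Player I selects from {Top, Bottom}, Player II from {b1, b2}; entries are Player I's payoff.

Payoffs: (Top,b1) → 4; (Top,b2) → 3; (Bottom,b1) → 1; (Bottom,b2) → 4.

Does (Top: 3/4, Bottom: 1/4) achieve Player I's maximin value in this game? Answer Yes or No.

Yes

Against b1 this mix gives (3/4)·4 + (1/4)·1 = 13/4.
Against b2 this mix gives (3/4)·3 + (1/4)·4 = 13/4.
All of Player II's active replies (b1, b2) yield 13/4, and no column does worse for Player I. The mix makes Player II indifferent and guarantees 13/4, so it is optimal.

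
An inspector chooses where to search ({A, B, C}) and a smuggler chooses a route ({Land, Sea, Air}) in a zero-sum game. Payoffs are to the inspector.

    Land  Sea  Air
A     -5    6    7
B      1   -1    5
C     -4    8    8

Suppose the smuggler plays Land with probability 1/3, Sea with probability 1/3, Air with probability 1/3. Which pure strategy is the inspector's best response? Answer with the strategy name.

Expected payoff of A: (1/3)·(-5) + (1/3)·6 + (1/3)·7 = 8/3.
Expected payoff of B: (1/3)·1 + (1/3)·(-1) + (1/3)·5 = 5/3.
Expected payoff of C: (1/3)·(-4) + (1/3)·8 + (1/3)·8 = 4.
The largest is 4, so the inspector's best response is C.

C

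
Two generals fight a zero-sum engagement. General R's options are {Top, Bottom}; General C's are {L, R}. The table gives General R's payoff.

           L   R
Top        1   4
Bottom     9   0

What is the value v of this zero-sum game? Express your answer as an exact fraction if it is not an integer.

Row minima: Top → 1, Bottom → 0; maximin = 1.
Column maxima: L → 9, R → 4; minimax = 4.
1 ≠ 4, so there is no saddle point; optimal play is mixed.
Let General R play Top with probability p. Expected payoff against L: 1p + 9(1−p) = −8p + 9; against R: 4p + 0(1−p) = 4p.
Setting these equal: −8p + 9 = 4p ⇒ −12p = -9 ⇒ p = 3/4, and the value is (-8)·(3/4) + 9 = 3.
For General C: with q = P(L), equating Top's and Bottom's payoffs gives −3q + 4 = 9q ⇒ q = 1/3.

3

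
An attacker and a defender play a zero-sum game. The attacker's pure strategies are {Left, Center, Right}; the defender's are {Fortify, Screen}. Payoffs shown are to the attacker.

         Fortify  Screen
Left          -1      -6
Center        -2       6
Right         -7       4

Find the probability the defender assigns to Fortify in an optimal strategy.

12/13

Row minima: Left → -6, Center → -2, Right → -7; maximin = -2.
Column maxima: Fortify → -1, Screen → 6; minimax = -1.
-2 ≠ -1, so there is no saddle point; optimal play is mixed.
Right is strictly dominated by Center, so the attacker never plays it.
On the remaining 2×2 (Left, Center vs Fortify, Screen):
Let the attacker play Left with probability p. Expected payoff against Fortify: (-1)p + (-2)(1−p) = p − 2; against Screen: (-6)p + 6(1−p) = −12p + 6.
Setting these equal: p − 2 = −12p + 6 ⇒ 13p = 8 ⇒ p = 8/13, and the value is (1)·(8/13) − 2 = -18/13.
For the defender: with q = P(Fortify), equating Left's and Center's payoffs gives 5q − 6 = −8q + 6 ⇒ q = 12/13.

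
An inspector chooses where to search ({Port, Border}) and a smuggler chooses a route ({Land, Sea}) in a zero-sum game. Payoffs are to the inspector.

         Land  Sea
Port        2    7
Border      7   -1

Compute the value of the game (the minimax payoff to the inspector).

51/13

Row minima: Port → 2, Border → -1; maximin = 2.
Column maxima: Land → 7, Sea → 7; minimax = 7.
2 ≠ 7, so there is no saddle point; optimal play is mixed.
Let the inspector play Port with probability p. Expected payoff against Land: 2p + 7(1−p) = −5p + 7; against Sea: 7p + (-1)(1−p) = 8p − 1.
Setting these equal: −5p + 7 = 8p − 1 ⇒ −13p = -8 ⇒ p = 8/13, and the value is (-5)·(8/13) + 7 = 51/13.
For the smuggler: with q = P(Land), equating Port's and Border's payoffs gives −5q + 7 = 8q − 1 ⇒ q = 8/13.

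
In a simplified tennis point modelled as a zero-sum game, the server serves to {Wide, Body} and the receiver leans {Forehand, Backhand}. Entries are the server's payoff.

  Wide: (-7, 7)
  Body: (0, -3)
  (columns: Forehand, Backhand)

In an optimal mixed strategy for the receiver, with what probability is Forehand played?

10/17

Row minima: Wide → -7, Body → -3; maximin = -3.
Column maxima: Forehand → 0, Backhand → 7; minimax = 0.
-3 ≠ 0, so there is no saddle point; optimal play is mixed.
Let the server play Wide with probability p. Expected payoff against Forehand: (-7)p + 0(1−p) = −7p; against Backhand: 7p + (-3)(1−p) = 10p − 3.
Setting these equal: −7p = 10p − 3 ⇒ −17p = -3 ⇒ p = 3/17, and the value is (-7)·(3/17) = -21/17.
For the receiver: with q = P(Forehand), equating Wide's and Body's payoffs gives −14q + 7 = 3q − 3 ⇒ q = 10/17.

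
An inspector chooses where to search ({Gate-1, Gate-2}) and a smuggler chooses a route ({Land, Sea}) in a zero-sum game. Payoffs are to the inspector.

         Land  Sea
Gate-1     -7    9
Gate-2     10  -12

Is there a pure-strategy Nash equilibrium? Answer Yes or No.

No

Row minima: Gate-1 → -7, Gate-2 → -12; maximin = -7.
Column maxima: Land → 10, Sea → 9; minimax = 9.
-7 ≠ 9, so no pure-strategy equilibrium exists.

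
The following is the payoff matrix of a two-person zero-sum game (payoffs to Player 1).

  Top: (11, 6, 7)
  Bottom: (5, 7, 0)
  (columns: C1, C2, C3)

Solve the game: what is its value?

Row minima: Top → 6, Bottom → 0; maximin = 6.
Column maxima: C1 → 11, C2 → 7, C3 → 7; minimax = 7.
6 ≠ 7, so there is no saddle point; optimal play is mixed.
C1 is strictly dominated by C3 (it gives Player 1 strictly more in every row), so Player 2 never plays it.
On the remaining 2×2 (Top, Bottom vs C2, C3):
Let Player 1 play Top with probability p. Expected payoff against C2: 6p + 7(1−p) = −p + 7; against C3: 7p + 0(1−p) = 7p.
Setting these equal: −p + 7 = 7p ⇒ −8p = -7 ⇒ p = 7/8, and the value is (-1)·(7/8) + 7 = 49/8.
For Player 2: with q = P(C2), equating Top's and Bottom's payoffs gives −q + 7 = 7q ⇒ q = 7/8.

49/8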